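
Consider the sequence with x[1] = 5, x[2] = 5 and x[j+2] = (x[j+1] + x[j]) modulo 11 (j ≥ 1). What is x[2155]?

Listing terms: x[1] = 5; x[2] = 5; x[3] = 10; x[4] = 4; x[5] = 3; x[6] = 7; x[7] = 10; x[8] = 6; x[9] = 5; x[10] = 0; x[11] = 5; x[12] = 5.
Since (x[11], x[12]) = (x[1], x[2]) = (5, 5) (two consecutive terms determine the rest), the sequence is periodic with period 10.
(2155 - 1) mod 10 = 4, so x[2155] = x[5] = 3.

3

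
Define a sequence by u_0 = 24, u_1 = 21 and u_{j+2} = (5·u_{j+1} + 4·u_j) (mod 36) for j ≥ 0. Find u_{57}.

Listing terms: u_0 = 24,  u_1 = 21,  u_2 = 21,  u_3 = 9,  u_4 = 21,  u_5 = 33,  u_6 = 33,  u_7 = 9,  u_8 = 33,  u_9 = 21,  u_{10} = 21.
Since (u_9, u_{10}) = (u_1, u_2) = (21, 21) (two consecutive terms determine the rest), the sequence is eventually periodic: after a pre-period of length 1 it cycles with period 8.
For j ≥ 1, u_j depends only on (j - 1) mod 8. (57 - 1) mod 8 = 0, so u_{57} = u_1 = 21.

21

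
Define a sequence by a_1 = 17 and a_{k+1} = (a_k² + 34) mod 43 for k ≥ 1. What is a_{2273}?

Computing terms: a_1 = 17; a_2 = 22; a_3 = 2; a_4 = 38; a_5 = 16; a_6 = 32; a_7 = 26; a_8 = 22.
Since a_8 = a_2 = 22, the sequence is eventually periodic: after a pre-period of length 1 it cycles with period 6.
For k ≥ 2, a_k depends only on (k - 2) mod 6. (2273 - 2) mod 6 = 3, so a_{2273} = a_5 = 16.

16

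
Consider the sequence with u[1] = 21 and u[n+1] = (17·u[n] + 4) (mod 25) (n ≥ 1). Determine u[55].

Listing terms: u[1] = 21,  u[2] = 11,  u[3] = 16,  u[4] = 1,  u[5] = 21.
Since u[5] = u[1] = 21, the sequence is periodic with period 4.
(55 - 1) mod 4 = 2, so u[55] = u[3] = 16.

16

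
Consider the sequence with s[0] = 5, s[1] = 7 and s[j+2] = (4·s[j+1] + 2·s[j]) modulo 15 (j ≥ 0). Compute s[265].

We have s[0] = 5; s[1] = 7; s[2] = 8; s[3] = 1; s[4] = 5; s[5] = 7.
Since (s[4], s[5]) = (s[0], s[1]) = (5, 7) (two consecutive terms determine the rest), the sequence is periodic with period 4.
(265 - 0) mod 4 = 1, so s[265] = s[1] = 7.

7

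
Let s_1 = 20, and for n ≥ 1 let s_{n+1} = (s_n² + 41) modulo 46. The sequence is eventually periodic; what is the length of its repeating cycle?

6

Listing terms: s_1 = 20, s_2 = 27, s_3 = 34, s_4 = 1, s_5 = 42, s_6 = 11, s_7 = 24, s_8 = 19, s_9 = 34.
Since s_9 = s_3 = 34, the sequence is eventually periodic: after a pre-period of length 2 it cycles with period 6.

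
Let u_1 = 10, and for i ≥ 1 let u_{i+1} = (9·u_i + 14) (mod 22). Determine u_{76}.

Listing terms: u_1 = 10; u_2 = 16; u_3 = 4; u_4 = 6; u_5 = 2; u_6 = 10.
The sequence repeats with period 5.
(76 - 1) mod 5 = 0, so u_{76} = u_1 = 10.

10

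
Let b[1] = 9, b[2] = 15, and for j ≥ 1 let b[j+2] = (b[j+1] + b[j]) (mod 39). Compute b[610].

6

Listing terms: b[1] = 9; b[2] = 15; b[3] = 24; b[4] = 0; b[5] = 24; b[6] = 24; b[7] = 9; b[8] = 33; b[9] = 3; b[10] = 36; b[11] = 0; b[12] = 36; b[13] = 36; b[14] = 33; b[15] = 30; b[16] = 24; b[17] = 15; b[18] = 0; b[19] = 15; b[20] = 15; b[21] = 30; b[22] = 6; b[23] = 36; b[24] = 3; b[25] = 0; b[26] = 3; b[27] = 3; b[28] = 6; b[29] = 9; b[30] = 15.
The sequence repeats with period 28.
(610 - 1) mod 28 = 21, so b[610] = b[22] = 6.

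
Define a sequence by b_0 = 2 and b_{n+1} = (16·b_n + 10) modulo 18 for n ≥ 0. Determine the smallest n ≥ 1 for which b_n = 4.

b_0 = 2; b_1 = 6; b_2 = 16; b_3 = 14; b_4 = 0; b_5 = 10; b_6 = 8; b_7 = 12; b_8 = 4; b_9 = 2.
Since b_9 = b_0 = 2, the sequence is periodic with period 9.
The value 4 first appears (with n ≥ 1) at b_8.

8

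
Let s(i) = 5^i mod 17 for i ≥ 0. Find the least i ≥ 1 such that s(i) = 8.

2

Computing terms: s(0) = 1; s(1) = 5; s(2) = 8; s(3) = 6; s(4) = 13; s(5) = 14; s(6) = 2; s(7) = 10; s(8) = 16; s(9) = 12; s(10) = 9; s(11) = 11; s(12) = 4; s(13) = 3; s(14) = 15; s(15) = 7; s(16) = 1.
Since s(16) = s(0) = 1, the sequence is periodic with period 16.
The value 8 first appears (with i ≥ 1) at s(2).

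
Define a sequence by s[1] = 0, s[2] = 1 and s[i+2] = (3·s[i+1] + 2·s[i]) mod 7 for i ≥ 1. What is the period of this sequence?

Computing terms: s[1] = 0,  s[2] = 1,  s[3] = 3,  s[4] = 4,  s[5] = 4,  s[6] = 6,  s[7] = 5,  s[8] = 6,  s[9] = 0,  s[10] = 5,  s[11] = 1,  s[12] = 6,  s[13] = 6,  s[14] = 2,  s[15] = 4,  s[16] = 2,  s[17] = 0,  s[18] = 4,  s[19] = 5,  s[20] = 2,  s[21] = 2,  s[22] = 3,  s[23] = 6,  s[24] = 3,  s[25] = 0,  s[26] = 6,  s[27] = 4,  s[28] = 3,  s[29] = 3,  s[30] = 1,  s[31] = 2,  s[32] = 1,  s[33] = 0,  s[34] = 2,  s[35] = 6,  s[36] = 1,  s[37] = 1,  s[38] = 5,  s[39] = 3,  s[40] = 5,  s[41] = 0,  s[42] = 3,  s[43] = 2,  s[44] = 5,  s[45] = 5,  s[46] = 4,  s[47] = 1,  s[48] = 4,  s[49] = 0,  s[50] = 1.
Since (s[49], s[50]) = (s[1], s[2]) = (0, 1) (two consecutive terms determine the rest), the sequence is periodic with period 48.

48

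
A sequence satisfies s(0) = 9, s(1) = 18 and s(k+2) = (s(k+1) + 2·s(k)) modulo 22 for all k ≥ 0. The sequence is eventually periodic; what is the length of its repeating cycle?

Listing terms: s(0) = 9,  s(1) = 18,  s(2) = 14,  s(3) = 6,  s(4) = 12,  s(5) = 2,  s(6) = 4,  s(7) = 8,  s(8) = 16,  s(9) = 10,  s(10) = 20,  s(11) = 18,  s(12) = 14.
Since (s(11), s(12)) = (s(1), s(2)) = (18, 14) (two consecutive terms determine the rest), the sequence is eventually periodic: after a pre-period of length 1 it cycles with period 10.

10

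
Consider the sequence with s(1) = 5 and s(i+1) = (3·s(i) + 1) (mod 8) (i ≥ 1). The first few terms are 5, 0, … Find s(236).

4

We have s(1) = 5; s(2) = 0; s(3) = 1; s(4) = 4; s(5) = 5.
The sequence repeats with period 4.
So s(236) = s(1 + ((236-1) mod 4)) = s(4) = 4.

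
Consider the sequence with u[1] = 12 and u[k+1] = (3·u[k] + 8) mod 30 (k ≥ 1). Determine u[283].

20

Computing terms: u[1] = 12, u[2] = 14, u[3] = 20, u[4] = 8, u[5] = 2, u[6] = 14.
Since u[6] = u[2] = 14, the sequence is eventually periodic: after a pre-period of length 1 it cycles with period 4.
For k ≥ 2, u[k] depends only on (k - 2) mod 4. (283 - 2) mod 4 = 1, so u[283] = u[3] = 20.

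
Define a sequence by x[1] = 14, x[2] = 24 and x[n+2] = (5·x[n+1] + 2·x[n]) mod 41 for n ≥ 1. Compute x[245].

x[1] = 14,  x[2] = 24,  x[3] = 25,  x[4] = 9,  x[5] = 13,  x[6] = 1,  x[7] = 31,  x[8] = 34,  x[9] = 27,  x[10] = 39,  x[11] = 3,  x[12] = 11,  x[13] = 20,  x[14] = 40,  x[15] = 35,  x[16] = 9,  x[17] = 33,  x[18] = 19,  x[19] = 38,  x[20] = 23,  x[21] = 27,  x[22] = 17,  x[23] = 16,  x[24] = 32,  x[25] = 28,  x[26] = 40,  x[27] = 10,  x[28] = 7,  x[29] = 14,  x[30] = 2,  x[31] = 38,  x[32] = 30,  x[33] = 21,  x[34] = 1,  x[35] = 6,  x[36] = 32,  x[37] = 8,  x[38] = 22,  x[39] = 3,  x[40] = 18,  x[41] = 14,  x[42] = 24.
The sequence repeats with period 40.
So x[245] = x[1 + ((245-1) mod 40)] = x[5] = 13.

13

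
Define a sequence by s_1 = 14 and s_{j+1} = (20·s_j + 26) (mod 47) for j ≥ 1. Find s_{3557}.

18

s_1 = 14, s_2 = 24, s_3 = 36, s_4 = 41, s_5 = 0, s_6 = 26, s_7 = 29, s_8 = 42, s_9 = 20, s_{10} = 3, s_{11} = 39, s_{12} = 7, s_{13} = 25, s_{14} = 9, s_{15} = 18, s_{16} = 10, s_{17} = 38, s_{18} = 34, s_{19} = 1, s_{20} = 46, s_{21} = 6, s_{22} = 5, s_{23} = 32, s_{24} = 8, s_{25} = 45, s_{26} = 33, s_{27} = 28, s_{28} = 22, s_{29} = 43, s_{30} = 40, s_{31} = 27, s_{32} = 2, s_{33} = 19, s_{34} = 30, s_{35} = 15, s_{36} = 44, s_{37} = 13, s_{38} = 4, s_{39} = 12, s_{40} = 31, s_{41} = 35, s_{42} = 21, s_{43} = 23, s_{44} = 16, s_{45} = 17, s_{46} = 37, s_{47} = 14.
The sequence repeats with period 46.
(3557 - 1) mod 46 = 14, so s_{3557} = s_{15} = 18.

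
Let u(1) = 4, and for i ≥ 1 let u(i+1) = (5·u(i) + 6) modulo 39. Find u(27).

We have u(1) = 4,  u(2) = 26,  u(3) = 19,  u(4) = 23,  u(5) = 4.
Since u(5) = u(1) = 4, the sequence is periodic with period 4.
(27 - 1) mod 4 = 2, so u(27) = u(3) = 19.

19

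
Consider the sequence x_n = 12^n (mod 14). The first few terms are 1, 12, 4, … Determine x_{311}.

x_0 = 1, x_1 = 12, x_2 = 4, x_3 = 6, x_4 = 2, x_5 = 10, x_6 = 8, x_7 = 12.
Since x_7 = x_1 = 12, the sequence is eventually periodic: after a pre-period of length 1 it cycles with period 6.
For n ≥ 1, x_n depends only on (n - 1) mod 6. (311 - 1) mod 6 = 4, so x_{311} = x_5 = 10.

10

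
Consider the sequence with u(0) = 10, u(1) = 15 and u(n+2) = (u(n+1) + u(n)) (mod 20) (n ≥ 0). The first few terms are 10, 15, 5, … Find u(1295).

5

Listing terms: u(0) = 10,  u(1) = 15,  u(2) = 5,  u(3) = 0,  u(4) = 5,  u(5) = 5,  u(6) = 10,  u(7) = 15.
The sequence repeats with period 6.
(1295 - 0) mod 6 = 5, so u(1295) = u(5) = 5.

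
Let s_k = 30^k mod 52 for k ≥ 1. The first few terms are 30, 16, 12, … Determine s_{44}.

Listing terms: s_1 = 30,  s_2 = 16,  s_3 = 12,  s_4 = 48,  s_5 = 36,  s_6 = 40,  s_7 = 4,  s_8 = 16.
Since s_8 = s_2 = 16, the sequence is eventually periodic: after a pre-period of length 1 it cycles with period 6.
For k ≥ 2, s_k depends only on (k - 2) mod 6. (44 - 2) mod 6 = 0, so s_{44} = s_2 = 16.

16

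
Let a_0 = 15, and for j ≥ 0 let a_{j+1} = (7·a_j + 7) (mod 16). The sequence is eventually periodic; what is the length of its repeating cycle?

Computing terms: a_0 = 15,  a_1 = 0,  a_2 = 7,  a_3 = 8,  a_4 = 15.
The sequence repeats with period 4.

4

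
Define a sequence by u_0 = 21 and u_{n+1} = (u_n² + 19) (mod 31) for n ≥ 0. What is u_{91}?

26

We have u_0 = 21, u_1 = 26, u_2 = 13, u_3 = 2, u_4 = 23, u_5 = 21.
Since u_5 = u_0 = 21, the sequence is periodic with period 5.
So u_{91} = u_{0 + ((91-0) mod 5)} = u_1 = 26.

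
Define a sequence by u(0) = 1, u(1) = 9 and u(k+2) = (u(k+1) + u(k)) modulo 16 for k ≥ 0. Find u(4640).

10

Computing terms: u(0) = 1, u(1) = 9, u(2) = 10, u(3) = 3, u(4) = 13, u(5) = 0, u(6) = 13, u(7) = 13, u(8) = 10, u(9) = 7, u(10) = 1, u(11) = 8, u(12) = 9, u(13) = 1, u(14) = 10, u(15) = 11, u(16) = 5, u(17) = 0, u(18) = 5, u(19) = 5, u(20) = 10, u(21) = 15, u(22) = 9, u(23) = 8, u(24) = 1, u(25) = 9.
Since (u(24), u(25)) = (u(0), u(1)) = (1, 9) (two consecutive terms determine the rest), the sequence is periodic with period 24.
So u(4640) = u(0 + ((4640-0) mod 24)) = u(8) = 10.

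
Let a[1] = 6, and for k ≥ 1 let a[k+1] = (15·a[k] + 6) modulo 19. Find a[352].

We have a[1] = 6,  a[2] = 1,  a[3] = 2,  a[4] = 17,  a[5] = 14,  a[6] = 7,  a[7] = 16,  a[8] = 18,  a[9] = 10,  a[10] = 4,  a[11] = 9,  a[12] = 8,  a[13] = 12,  a[14] = 15,  a[15] = 3,  a[16] = 13,  a[17] = 11,  a[18] = 0,  a[19] = 6.
Since a[19] = a[1] = 6, the sequence is periodic with period 18.
So a[352] = a[1 + ((352-1) mod 18)] = a[10] = 4.

4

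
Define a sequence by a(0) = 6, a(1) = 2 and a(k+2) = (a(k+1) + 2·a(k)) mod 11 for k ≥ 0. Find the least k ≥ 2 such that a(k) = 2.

We have a(0) = 6, a(1) = 2, a(2) = 3, a(3) = 7, a(4) = 2, a(5) = 5, a(6) = 9, a(7) = 8, a(8) = 4, a(9) = 9, a(10) = 6, a(11) = 2.
Since (a(10), a(11)) = (a(0), a(1)) = (6, 2) (two consecutive terms determine the rest), the sequence is periodic with period 10.
The value 2 first appears (with k ≥ 2) at a(4).

4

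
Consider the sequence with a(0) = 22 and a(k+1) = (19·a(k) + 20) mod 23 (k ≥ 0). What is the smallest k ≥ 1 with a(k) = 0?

9

a(0) = 22, a(1) = 1, a(2) = 16, a(3) = 2, a(4) = 12, a(5) = 18, a(6) = 17, a(7) = 21, a(8) = 5, a(9) = 0, a(10) = 20, a(11) = 9, a(12) = 7, a(13) = 15, a(14) = 6, a(15) = 19, a(16) = 13, a(17) = 14, a(18) = 10, a(19) = 3, a(20) = 8, a(21) = 11, a(22) = 22.
The sequence repeats with period 22.
The value 0 first appears (with k ≥ 1) at a(9).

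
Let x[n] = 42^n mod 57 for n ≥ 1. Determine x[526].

9

We have x[1] = 42, x[2] = 54, x[3] = 45, x[4] = 9, x[5] = 36, x[6] = 30, x[7] = 6, x[8] = 24, x[9] = 39, x[10] = 42.
The sequence repeats with period 9.
So x[526] = x[1 + ((526-1) mod 9)] = x[4] = 9.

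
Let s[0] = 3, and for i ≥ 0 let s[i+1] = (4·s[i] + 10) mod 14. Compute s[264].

Computing terms: s[0] = 3,  s[1] = 8,  s[2] = 0,  s[3] = 10,  s[4] = 8.
Since s[4] = s[1] = 8, the sequence is eventually periodic: after a pre-period of length 1 it cycles with period 3.
For i ≥ 1, s[i] depends only on (i - 1) mod 3. (264 - 1) mod 3 = 2, so s[264] = s[3] = 10.

10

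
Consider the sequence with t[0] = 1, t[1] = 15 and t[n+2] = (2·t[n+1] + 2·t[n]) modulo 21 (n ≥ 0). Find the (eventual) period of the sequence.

48

We have t[0] = 1; t[1] = 15; t[2] = 11; t[3] = 10; t[4] = 0; t[5] = 20; t[6] = 19; t[7] = 15; t[8] = 5; t[9] = 19; t[10] = 6; t[11] = 8; t[12] = 7; t[13] = 9; t[14] = 11; t[15] = 19; t[16] = 18; t[17] = 11; t[18] = 16; t[19] = 12; t[20] = 14; t[21] = 10; t[22] = 6; t[23] = 11; t[24] = 13; t[25] = 6; t[26] = 17; t[27] = 4; t[28] = 0; t[29] = 8; t[30] = 16; t[31] = 6; t[32] = 2; t[33] = 16; t[34] = 15; t[35] = 20; t[36] = 7; t[37] = 12; t[38] = 17; t[39] = 16; t[40] = 3; t[41] = 17; t[42] = 19; t[43] = 9; t[44] = 14; t[45] = 4; t[46] = 15; t[47] = 17; t[48] = 1; t[49] = 15.
The sequence repeats with period 48.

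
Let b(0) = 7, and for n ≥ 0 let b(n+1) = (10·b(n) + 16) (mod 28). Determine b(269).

b(0) = 7, b(1) = 2, b(2) = 8, b(3) = 12, b(4) = 24, b(5) = 4, b(6) = 0, b(7) = 16, b(8) = 8.
Since b(8) = b(2) = 8, the sequence is eventually periodic: after a pre-period of length 2 it cycles with period 6.
For n ≥ 2, b(n) depends only on (n - 2) mod 6. (269 - 2) mod 6 = 3, so b(269) = b(5) = 4.

4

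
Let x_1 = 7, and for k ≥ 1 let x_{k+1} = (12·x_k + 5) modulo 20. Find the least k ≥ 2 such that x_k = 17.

Listing terms: x_1 = 7, x_2 = 9, x_3 = 13, x_4 = 1, x_5 = 17, x_6 = 9.
Since x_6 = x_2 = 9, the sequence is eventually periodic: after a pre-period of length 1 it cycles with period 4.
The value 17 first appears (with k ≥ 2) at x_5.

5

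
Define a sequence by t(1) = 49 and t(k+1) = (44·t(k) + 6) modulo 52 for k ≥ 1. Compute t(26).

We have t(1) = 49; t(2) = 30; t(3) = 26; t(4) = 6; t(5) = 10; t(6) = 30.
Since t(6) = t(2) = 30, the sequence is eventually periodic: after a pre-period of length 1 it cycles with period 4.
For k ≥ 2, t(k) depends only on (k - 2) mod 4. (26 - 2) mod 4 = 0, so t(26) = t(2) = 30.

30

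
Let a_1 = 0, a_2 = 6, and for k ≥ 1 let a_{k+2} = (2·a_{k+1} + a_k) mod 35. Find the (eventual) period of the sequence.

12

We have a_1 = 0; a_2 = 6; a_3 = 12; a_4 = 30; a_5 = 2; a_6 = 34; a_7 = 0; a_8 = 34; a_9 = 33; a_{10} = 30; a_{11} = 23; a_{12} = 6; a_{13} = 0; a_{14} = 6.
The sequence repeats with period 12.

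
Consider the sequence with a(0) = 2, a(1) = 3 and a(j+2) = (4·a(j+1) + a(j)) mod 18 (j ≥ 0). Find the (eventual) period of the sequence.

8

a(0) = 2, a(1) = 3, a(2) = 14, a(3) = 5, a(4) = 16, a(5) = 15, a(6) = 4, a(7) = 13, a(8) = 2, a(9) = 3.
Since (a(8), a(9)) = (a(0), a(1)) = (2, 3) (two consecutive terms determine the rest), the sequence is periodic with period 8.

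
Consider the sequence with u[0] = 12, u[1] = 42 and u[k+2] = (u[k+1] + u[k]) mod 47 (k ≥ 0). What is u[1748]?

Computing terms: u[0] = 12; u[1] = 42; u[2] = 7; u[3] = 2; u[4] = 9; u[5] = 11; u[6] = 20; u[7] = 31; u[8] = 4; u[9] = 35; u[10] = 39; u[11] = 27; u[12] = 19; u[13] = 46; u[14] = 18; u[15] = 17; u[16] = 35; u[17] = 5; u[18] = 40; u[19] = 45; u[20] = 38; u[21] = 36; u[22] = 27; u[23] = 16; u[24] = 43; u[25] = 12; u[26] = 8; u[27] = 20; u[28] = 28; u[29] = 1; u[30] = 29; u[31] = 30; u[32] = 12; u[33] = 42.
The sequence repeats with period 32.
So u[1748] = u[0 + ((1748-0) mod 32)] = u[20] = 38.

38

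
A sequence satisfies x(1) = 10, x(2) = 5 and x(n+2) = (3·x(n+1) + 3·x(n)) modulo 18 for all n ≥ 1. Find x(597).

x(1) = 10,  x(2) = 5,  x(3) = 9,  x(4) = 6,  x(5) = 9,  x(6) = 9,  x(7) = 0,  x(8) = 9,  x(9) = 9.
Since (x(8), x(9)) = (x(5), x(6)) = (9, 9) (two consecutive terms determine the rest), the sequence is eventually periodic: after a pre-period of length 4 it cycles with period 3.
For n ≥ 5, x(n) depends only on (n - 5) mod 3. (597 - 5) mod 3 = 1, so x(597) = x(6) = 9.

9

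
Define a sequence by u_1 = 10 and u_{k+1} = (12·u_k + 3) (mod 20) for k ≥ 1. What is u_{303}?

19

We have u_1 = 10; u_2 = 3; u_3 = 19; u_4 = 11; u_5 = 15; u_6 = 3.
Since u_6 = u_2 = 3, the sequence is eventually periodic: after a pre-period of length 1 it cycles with period 4.
For k ≥ 2, u_k depends only on (k - 2) mod 4. (303 - 2) mod 4 = 1, so u_{303} = u_3 = 19.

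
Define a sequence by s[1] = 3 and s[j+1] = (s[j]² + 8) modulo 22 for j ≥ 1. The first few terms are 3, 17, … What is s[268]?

Listing terms: s[1] = 3,  s[2] = 17,  s[3] = 11,  s[4] = 19,  s[5] = 17.
Since s[5] = s[2] = 17, the sequence is eventually periodic: after a pre-period of length 1 it cycles with period 3.
For j ≥ 2, s[j] depends only on (j - 2) mod 3. (268 - 2) mod 3 = 2, so s[268] = s[4] = 19.

19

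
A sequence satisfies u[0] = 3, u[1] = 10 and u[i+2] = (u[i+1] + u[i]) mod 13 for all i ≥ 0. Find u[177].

0

Computing terms: u[0] = 3,  u[1] = 10,  u[2] = 0,  u[3] = 10,  u[4] = 10,  u[5] = 7,  u[6] = 4,  u[7] = 11,  u[8] = 2,  u[9] = 0,  u[10] = 2,  u[11] = 2,  u[12] = 4,  u[13] = 6,  u[14] = 10,  u[15] = 3,  u[16] = 0,  u[17] = 3,  u[18] = 3,  u[19] = 6,  u[20] = 9,  u[21] = 2,  u[22] = 11,  u[23] = 0,  u[24] = 11,  u[25] = 11,  u[26] = 9,  u[27] = 7,  u[28] = 3,  u[29] = 10.
The sequence repeats with period 28.
So u[177] = u[0 + ((177-0) mod 28)] = u[9] = 0.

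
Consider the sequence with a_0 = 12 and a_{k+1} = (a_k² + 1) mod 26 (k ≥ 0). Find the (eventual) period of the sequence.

a_0 = 12, a_1 = 15, a_2 = 18, a_3 = 13, a_4 = 14, a_5 = 15.
Since a_5 = a_1 = 15, the sequence is eventually periodic: after a pre-period of length 1 it cycles with period 4.

4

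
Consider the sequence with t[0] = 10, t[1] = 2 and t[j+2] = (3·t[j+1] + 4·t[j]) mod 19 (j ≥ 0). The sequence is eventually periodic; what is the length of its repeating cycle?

Computing terms: t[0] = 10,  t[1] = 2,  t[2] = 8,  t[3] = 13,  t[4] = 14,  t[5] = 18,  t[6] = 15,  t[7] = 3,  t[8] = 12,  t[9] = 10,  t[10] = 2.
Since (t[9], t[10]) = (t[0], t[1]) = (10, 2) (two consecutive terms determine the rest), the sequence is periodic with period 9.

9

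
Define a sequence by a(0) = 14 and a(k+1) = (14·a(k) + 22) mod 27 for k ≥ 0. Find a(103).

2

Listing terms: a(0) = 14, a(1) = 2, a(2) = 23, a(3) = 20, a(4) = 5, a(5) = 11, a(6) = 14.
Since a(6) = a(0) = 14, the sequence is periodic with period 6.
So a(103) = a(0 + ((103-0) mod 6)) = a(1) = 2.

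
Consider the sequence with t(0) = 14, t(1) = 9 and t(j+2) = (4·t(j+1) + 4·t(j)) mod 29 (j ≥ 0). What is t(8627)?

4

t(0) = 14, t(1) = 9, t(2) = 5, t(3) = 27, t(4) = 12, t(5) = 11, t(6) = 5, t(7) = 6, t(8) = 15, t(9) = 26, t(10) = 19, t(11) = 6, t(12) = 13, t(13) = 18, t(14) = 8, t(15) = 17, t(16) = 13, t(17) = 4, t(18) = 10, t(19) = 27, t(20) = 3, t(21) = 4, t(22) = 28, t(23) = 12, t(24) = 15, t(25) = 21, t(26) = 28, t(27) = 22, t(28) = 26, t(29) = 18, t(30) = 2, t(31) = 22, t(32) = 9, t(33) = 8, t(34) = 10, t(35) = 14, t(36) = 9.
Since (t(35), t(36)) = (t(0), t(1)) = (14, 9) (two consecutive terms determine the rest), the sequence is periodic with period 35.
So t(8627) = t(0 + ((8627-0) mod 35)) = t(17) = 4.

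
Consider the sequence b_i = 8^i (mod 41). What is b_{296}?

Computing terms: b_1 = 8,  b_2 = 23,  b_3 = 20,  b_4 = 37,  b_5 = 9,  b_6 = 31,  b_7 = 2,  b_8 = 16,  b_9 = 5,  b_{10} = 40,  b_{11} = 33,  b_{12} = 18,  b_{13} = 21,  b_{14} = 4,  b_{15} = 32,  b_{16} = 10,  b_{17} = 39,  b_{18} = 25,  b_{19} = 36,  b_{20} = 1,  b_{21} = 8.
The sequence repeats with period 20.
So b_{296} = b_{1 + ((296-1) mod 20)} = b_{16} = 10.

10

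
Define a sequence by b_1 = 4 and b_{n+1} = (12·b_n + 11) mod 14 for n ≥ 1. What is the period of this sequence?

We have b_1 = 4,  b_2 = 3,  b_3 = 5,  b_4 = 1,  b_5 = 9,  b_6 = 7,  b_7 = 11,  b_8 = 3.
Since b_8 = b_2 = 3, the sequence is eventually periodic: after a pre-period of length 1 it cycles with period 6.

6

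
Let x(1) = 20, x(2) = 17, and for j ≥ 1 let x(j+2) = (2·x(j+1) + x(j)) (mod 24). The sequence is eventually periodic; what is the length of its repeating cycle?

x(1) = 20,  x(2) = 17,  x(3) = 6,  x(4) = 5,  x(5) = 16,  x(6) = 13,  x(7) = 18,  x(8) = 1,  x(9) = 20,  x(10) = 17.
The sequence repeats with period 8.

8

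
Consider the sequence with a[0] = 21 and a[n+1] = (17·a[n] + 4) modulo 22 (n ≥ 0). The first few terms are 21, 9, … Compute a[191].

Computing terms: a[0] = 21, a[1] = 9, a[2] = 3, a[3] = 11, a[4] = 15, a[5] = 17, a[6] = 7, a[7] = 13, a[8] = 5, a[9] = 1, a[10] = 21.
The sequence repeats with period 10.
(191 - 0) mod 10 = 1, so a[191] = a[1] = 9.

9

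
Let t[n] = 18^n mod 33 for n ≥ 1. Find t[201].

We have t[1] = 18,  t[2] = 27,  t[3] = 24,  t[4] = 3,  t[5] = 21,  t[6] = 15,  t[7] = 6,  t[8] = 9,  t[9] = 30,  t[10] = 12,  t[11] = 18.
The sequence repeats with period 10.
(201 - 1) mod 10 = 0, so t[201] = t[1] = 18.

18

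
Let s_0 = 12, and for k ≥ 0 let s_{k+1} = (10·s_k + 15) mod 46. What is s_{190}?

We have s_0 = 12, s_1 = 43, s_2 = 31, s_3 = 3, s_4 = 45, s_5 = 5, s_6 = 19, s_7 = 21, s_8 = 41, s_9 = 11, s_{10} = 33, s_{11} = 23, s_{12} = 15, s_{13} = 27, s_{14} = 9, s_{15} = 13, s_{16} = 7, s_{17} = 39, s_{18} = 37, s_{19} = 17, s_{20} = 1, s_{21} = 25, s_{22} = 35, s_{23} = 43.
Since s_{23} = s_1 = 43, the sequence is eventually periodic: after a pre-period of length 1 it cycles with period 22.
For k ≥ 1, s_k depends only on (k - 1) mod 22. (190 - 1) mod 22 = 13, so s_{190} = s_{14} = 9.

9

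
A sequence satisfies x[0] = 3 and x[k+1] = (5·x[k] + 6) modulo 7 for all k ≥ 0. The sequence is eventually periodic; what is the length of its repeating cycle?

x[0] = 3; x[1] = 0; x[2] = 6; x[3] = 1; x[4] = 4; x[5] = 5; x[6] = 3.
Since x[6] = x[0] = 3, the sequence is periodic with period 6.

6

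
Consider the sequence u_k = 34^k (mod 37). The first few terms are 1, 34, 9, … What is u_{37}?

34

u_0 = 1,  u_1 = 34,  u_2 = 9,  u_3 = 10,  u_4 = 7,  u_5 = 16,  u_6 = 26,  u_7 = 33,  u_8 = 12,  u_9 = 1.
Since u_9 = u_0 = 1, the sequence is periodic with period 9.
So u_{37} = u_{0 + ((37-0) mod 9)} = u_1 = 34.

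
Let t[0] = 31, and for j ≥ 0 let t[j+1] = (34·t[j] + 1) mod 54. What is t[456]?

Computing terms: t[0] = 31, t[1] = 29, t[2] = 15, t[3] = 25, t[4] = 41, t[5] = 45, t[6] = 19, t[7] = 53, t[8] = 21, t[9] = 13, t[10] = 11, t[11] = 51, t[12] = 7, t[13] = 23, t[14] = 27, t[15] = 1, t[16] = 35, t[17] = 3, t[18] = 49, t[19] = 47, t[20] = 33, t[21] = 43, t[22] = 5, t[23] = 9, t[24] = 37, t[25] = 17, t[26] = 39, t[27] = 31.
The sequence repeats with period 27.
(456 - 0) mod 27 = 24, so t[456] = t[24] = 37.

37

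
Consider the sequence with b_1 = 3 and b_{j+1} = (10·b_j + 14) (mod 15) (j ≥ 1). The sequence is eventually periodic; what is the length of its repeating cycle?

Listing terms: b_1 = 3, b_2 = 14, b_3 = 4, b_4 = 9, b_5 = 14.
Since b_5 = b_2 = 14, the sequence is eventually periodic: after a pre-period of length 1 it cycles with period 3.

3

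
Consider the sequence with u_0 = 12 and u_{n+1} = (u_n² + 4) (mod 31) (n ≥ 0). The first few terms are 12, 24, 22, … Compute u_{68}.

9

We have u_0 = 12, u_1 = 24, u_2 = 22, u_3 = 23, u_4 = 6, u_5 = 9, u_6 = 23.
Since u_6 = u_3 = 23, the sequence is eventually periodic: after a pre-period of length 3 it cycles with period 3.
For n ≥ 3, u_n depends only on (n - 3) mod 3. (68 - 3) mod 3 = 2, so u_{68} = u_5 = 9.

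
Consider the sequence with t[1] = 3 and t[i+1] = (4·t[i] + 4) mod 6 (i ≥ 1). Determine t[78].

t[1] = 3,  t[2] = 4,  t[3] = 2,  t[4] = 0,  t[5] = 4.
Since t[5] = t[2] = 4, the sequence is eventually periodic: after a pre-period of length 1 it cycles with period 3.
For i ≥ 2, t[i] depends only on (i - 2) mod 3. (78 - 2) mod 3 = 1, so t[78] = t[3] = 2.

2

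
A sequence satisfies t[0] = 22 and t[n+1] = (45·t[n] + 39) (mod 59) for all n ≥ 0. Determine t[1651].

3

Listing terms: t[0] = 22, t[1] = 26, t[2] = 29, t[3] = 46, t[4] = 44, t[5] = 13, t[6] = 34, t[7] = 35, t[8] = 21, t[9] = 40, t[10] = 10, t[11] = 17, t[12] = 37, t[13] = 52, t[14] = 19, t[15] = 9, t[16] = 31, t[17] = 18, t[18] = 23, t[19] = 12, t[20] = 48, t[21] = 16, t[22] = 51, t[23] = 33, t[24] = 49, t[25] = 2, t[26] = 11, t[27] = 3, t[28] = 56, t[29] = 22.
The sequence repeats with period 29.
(1651 - 0) mod 29 = 27, so t[1651] = t[27] = 3.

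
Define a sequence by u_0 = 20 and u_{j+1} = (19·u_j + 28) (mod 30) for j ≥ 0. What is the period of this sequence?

6

We have u_0 = 20; u_1 = 18; u_2 = 10; u_3 = 8; u_4 = 0; u_5 = 28; u_6 = 20.
The sequence repeats with period 6.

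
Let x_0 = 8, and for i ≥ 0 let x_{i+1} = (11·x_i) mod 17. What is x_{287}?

Computing terms: x_0 = 8,  x_1 = 3,  x_2 = 16,  x_3 = 6,  x_4 = 15,  x_5 = 12,  x_6 = 13,  x_7 = 7,  x_8 = 9,  x_9 = 14,  x_{10} = 1,  x_{11} = 11,  x_{12} = 2,  x_{13} = 5,  x_{14} = 4,  x_{15} = 10,  x_{16} = 8.
Since x_{16} = x_0 = 8, the sequence is periodic with period 16.
(287 - 0) mod 16 = 15, so x_{287} = x_{15} = 10.

10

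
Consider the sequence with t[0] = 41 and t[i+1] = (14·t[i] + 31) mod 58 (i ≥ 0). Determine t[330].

17

Computing terms: t[0] = 41, t[1] = 25, t[2] = 33, t[3] = 29, t[4] = 31, t[5] = 1, t[6] = 45, t[7] = 23, t[8] = 5, t[9] = 43, t[10] = 53, t[11] = 19, t[12] = 7, t[13] = 13, t[14] = 39, t[15] = 55, t[16] = 47, t[17] = 51, t[18] = 49, t[19] = 21, t[20] = 35, t[21] = 57, t[22] = 17, t[23] = 37, t[24] = 27, t[25] = 3, t[26] = 15, t[27] = 9, t[28] = 41.
Since t[28] = t[0] = 41, the sequence is periodic with period 28.
So t[330] = t[0 + ((330-0) mod 28)] = t[22] = 17.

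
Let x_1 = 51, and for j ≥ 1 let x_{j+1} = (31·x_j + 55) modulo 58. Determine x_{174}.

2

Listing terms: x_1 = 51; x_2 = 12; x_3 = 21; x_4 = 10; x_5 = 17; x_6 = 2; x_7 = 1; x_8 = 28; x_9 = 53; x_{10} = 16; x_{11} = 29; x_{12} = 26; x_{13} = 49; x_{14} = 8; x_{15} = 13; x_{16} = 52; x_{17} = 43; x_{18} = 54; x_{19} = 47; x_{20} = 4; x_{21} = 5; x_{22} = 36; x_{23} = 11; x_{24} = 48; x_{25} = 35; x_{26} = 38; x_{27} = 15; x_{28} = 56; x_{29} = 51.
Since x_{29} = x_1 = 51, the sequence is periodic with period 28.
So x_{174} = x_{1 + ((174-1) mod 28)} = x_6 = 2.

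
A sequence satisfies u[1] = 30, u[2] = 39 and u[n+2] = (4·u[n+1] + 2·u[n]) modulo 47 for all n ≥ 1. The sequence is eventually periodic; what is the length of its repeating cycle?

Listing terms: u[1] = 30; u[2] = 39; u[3] = 28; u[4] = 2; u[5] = 17; u[6] = 25; u[7] = 40; u[8] = 22; u[9] = 27; u[10] = 11; u[11] = 4; u[12] = 38; u[13] = 19; u[14] = 11; u[15] = 35; u[16] = 21; u[17] = 13; u[18] = 0; u[19] = 26; u[20] = 10; u[21] = 45; u[22] = 12; u[23] = 44; u[24] = 12; u[25] = 42; u[26] = 4; u[27] = 6; u[28] = 32; u[29] = 46; u[30] = 13; u[31] = 3; u[32] = 38; u[33] = 17; u[34] = 3; u[35] = 46; u[36] = 2; u[37] = 6; u[38] = 28; u[39] = 30; u[40] = 35; u[41] = 12; u[42] = 24; u[43] = 26; u[44] = 11; u[45] = 2; u[46] = 30; u[47] = 30; u[48] = 39.
The sequence repeats with period 46.

46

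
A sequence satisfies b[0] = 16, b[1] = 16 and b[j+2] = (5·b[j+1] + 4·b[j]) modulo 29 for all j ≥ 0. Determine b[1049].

13

Listing terms: b[0] = 16, b[1] = 16, b[2] = 28, b[3] = 1, b[4] = 1, b[5] = 9, b[6] = 20, b[7] = 20, b[8] = 6, b[9] = 23, b[10] = 23, b[11] = 4, b[12] = 25, b[13] = 25, b[14] = 22, b[15] = 7, b[16] = 7, b[17] = 5, b[18] = 24, b[19] = 24, b[20] = 13, b[21] = 16, b[22] = 16.
The sequence repeats with period 21.
(1049 - 0) mod 21 = 20, so b[1049] = b[20] = 13.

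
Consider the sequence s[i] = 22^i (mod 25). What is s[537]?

Listing terms: s[0] = 1,  s[1] = 22,  s[2] = 9,  s[3] = 23,  s[4] = 6,  s[5] = 7,  s[6] = 4,  s[7] = 13,  s[8] = 11,  s[9] = 17,  s[10] = 24,  s[11] = 3,  s[12] = 16,  s[13] = 2,  s[14] = 19,  s[15] = 18,  s[16] = 21,  s[17] = 12,  s[18] = 14,  s[19] = 8,  s[20] = 1.
Since s[20] = s[0] = 1, the sequence is periodic with period 20.
So s[537] = s[0 + ((537-0) mod 20)] = s[17] = 12.

12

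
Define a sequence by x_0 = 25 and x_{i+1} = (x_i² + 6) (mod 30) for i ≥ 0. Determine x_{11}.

7

x_0 = 25, x_1 = 1, x_2 = 7, x_3 = 25.
The sequence repeats with period 3.
So x_{11} = x_{0 + ((11-0) mod 3)} = x_2 = 7.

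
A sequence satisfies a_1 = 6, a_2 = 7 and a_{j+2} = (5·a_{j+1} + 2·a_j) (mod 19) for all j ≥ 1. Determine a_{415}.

7

Listing terms: a_1 = 6,  a_2 = 7,  a_3 = 9,  a_4 = 2,  a_5 = 9,  a_6 = 11,  a_7 = 16,  a_8 = 7,  a_9 = 10,  a_{10} = 7,  a_{11} = 17,  a_{12} = 4,  a_{13} = 16,  a_{14} = 12,  a_{15} = 16,  a_{16} = 9,  a_{17} = 1,  a_{18} = 4,  a_{19} = 3,  a_{20} = 4,  a_{21} = 7,  a_{22} = 5,  a_{23} = 1,  a_{24} = 15,  a_{25} = 1,  a_{26} = 16,  a_{27} = 6,  a_{28} = 5,  a_{29} = 18,  a_{30} = 5,  a_{31} = 4,  a_{32} = 11,  a_{33} = 6,  a_{34} = 14,  a_{35} = 6,  a_{36} = 1,  a_{37} = 17,  a_{38} = 11,  a_{39} = 13,  a_{40} = 11,  a_{41} = 5,  a_{42} = 9,  a_{43} = 17,  a_{44} = 8,  a_{45} = 17,  a_{46} = 6,  a_{47} = 7.
Since (a_{46}, a_{47}) = (a_1, a_2) = (6, 7) (two consecutive terms determine the rest), the sequence is periodic with period 45.
(415 - 1) mod 45 = 9, so a_{415} = a_{10} = 7.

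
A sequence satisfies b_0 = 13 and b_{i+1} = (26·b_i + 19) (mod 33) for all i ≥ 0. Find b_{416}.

16

We have b_0 = 13,  b_1 = 27,  b_2 = 28,  b_3 = 21,  b_4 = 4,  b_5 = 24,  b_6 = 16,  b_7 = 6,  b_8 = 10,  b_9 = 15,  b_{10} = 13.
Since b_{10} = b_0 = 13, the sequence is periodic with period 10.
So b_{416} = b_{0 + ((416-0) mod 10)} = b_6 = 16.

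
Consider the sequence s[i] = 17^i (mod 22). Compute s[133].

We have s[0] = 1; s[1] = 17; s[2] = 3; s[3] = 7; s[4] = 9; s[5] = 21; s[6] = 5; s[7] = 19; s[8] = 15; s[9] = 13; s[10] = 1.
The sequence repeats with period 10.
So s[133] = s[0 + ((133-0) mod 10)] = s[3] = 7.

7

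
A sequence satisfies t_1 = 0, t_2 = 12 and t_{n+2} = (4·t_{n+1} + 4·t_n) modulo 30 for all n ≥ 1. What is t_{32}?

12

Computing terms: t_1 = 0,  t_2 = 12,  t_3 = 18,  t_4 = 0,  t_5 = 12.
Since (t_4, t_5) = (t_1, t_2) = (0, 12) (two consecutive terms determine the rest), the sequence is periodic with period 3.
So t_{32} = t_{1 + ((32-1) mod 3)} = t_2 = 12.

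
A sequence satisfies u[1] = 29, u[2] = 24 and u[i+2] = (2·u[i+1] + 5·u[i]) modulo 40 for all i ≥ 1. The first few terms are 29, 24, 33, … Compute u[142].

Computing terms: u[1] = 29,  u[2] = 24,  u[3] = 33,  u[4] = 26,  u[5] = 17,  u[6] = 4,  u[7] = 13,  u[8] = 6,  u[9] = 37,  u[10] = 24,  u[11] = 33.
Since (u[10], u[11]) = (u[2], u[3]) = (24, 33) (two consecutive terms determine the rest), the sequence is eventually periodic: after a pre-period of length 1 it cycles with period 8.
For i ≥ 2, u[i] depends only on (i - 2) mod 8. (142 - 2) mod 8 = 4, so u[142] = u[6] = 4.

4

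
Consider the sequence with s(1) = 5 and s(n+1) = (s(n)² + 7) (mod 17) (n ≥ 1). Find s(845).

Listing terms: s(1) = 5, s(2) = 15, s(3) = 11, s(4) = 9, s(5) = 3, s(6) = 16, s(7) = 8, s(8) = 3.
Since s(8) = s(5) = 3, the sequence is eventually periodic: after a pre-period of length 4 it cycles with period 3.
For n ≥ 5, s(n) depends only on (n - 5) mod 3. (845 - 5) mod 3 = 0, so s(845) = s(5) = 3.

3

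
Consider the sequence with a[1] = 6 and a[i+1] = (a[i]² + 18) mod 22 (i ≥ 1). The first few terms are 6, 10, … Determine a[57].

We have a[1] = 6,  a[2] = 10,  a[3] = 8,  a[4] = 16,  a[5] = 10.
Since a[5] = a[2] = 10, the sequence is eventually periodic: after a pre-period of length 1 it cycles with period 3.
For i ≥ 2, a[i] depends only on (i - 2) mod 3. (57 - 2) mod 3 = 1, so a[57] = a[3] = 8.

8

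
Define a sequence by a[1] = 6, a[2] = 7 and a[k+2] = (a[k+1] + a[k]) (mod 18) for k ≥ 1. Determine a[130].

4

Listing terms: a[1] = 6,  a[2] = 7,  a[3] = 13,  a[4] = 2,  a[5] = 15,  a[6] = 17,  a[7] = 14,  a[8] = 13,  a[9] = 9,  a[10] = 4,  a[11] = 13,  a[12] = 17,  a[13] = 12,  a[14] = 11,  a[15] = 5,  a[16] = 16,  a[17] = 3,  a[18] = 1,  a[19] = 4,  a[20] = 5,  a[21] = 9,  a[22] = 14,  a[23] = 5,  a[24] = 1,  a[25] = 6,  a[26] = 7.
The sequence repeats with period 24.
So a[130] = a[1 + ((130-1) mod 24)] = a[10] = 4.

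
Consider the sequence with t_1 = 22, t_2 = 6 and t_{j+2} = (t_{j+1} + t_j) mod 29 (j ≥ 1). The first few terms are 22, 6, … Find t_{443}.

6

Computing terms: t_1 = 22, t_2 = 6, t_3 = 28, t_4 = 5, t_5 = 4, t_6 = 9, t_7 = 13, t_8 = 22, t_9 = 6.
The sequence repeats with period 7.
So t_{443} = t_{1 + ((443-1) mod 7)} = t_2 = 6.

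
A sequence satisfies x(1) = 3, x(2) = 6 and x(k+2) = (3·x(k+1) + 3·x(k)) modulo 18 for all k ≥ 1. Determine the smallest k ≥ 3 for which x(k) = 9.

3

Listing terms: x(1) = 3, x(2) = 6, x(3) = 9, x(4) = 9, x(5) = 0, x(6) = 9, x(7) = 9.
Since (x(6), x(7)) = (x(3), x(4)) = (9, 9) (two consecutive terms determine the rest), the sequence is eventually periodic: after a pre-period of length 2 it cycles with period 3.
The value 9 first appears (with k ≥ 3) at x(3).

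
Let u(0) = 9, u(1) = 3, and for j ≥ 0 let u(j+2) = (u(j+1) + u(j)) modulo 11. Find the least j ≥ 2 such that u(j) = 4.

3

Listing terms: u(0) = 9, u(1) = 3, u(2) = 1, u(3) = 4, u(4) = 5, u(5) = 9, u(6) = 3.
The sequence repeats with period 5.
The value 4 first appears (with j ≥ 2) at u(3).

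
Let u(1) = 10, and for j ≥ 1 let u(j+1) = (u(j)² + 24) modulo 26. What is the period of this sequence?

u(1) = 10, u(2) = 20, u(3) = 8, u(4) = 10.
Since u(4) = u(1) = 10, the sequence is periodic with period 3.

3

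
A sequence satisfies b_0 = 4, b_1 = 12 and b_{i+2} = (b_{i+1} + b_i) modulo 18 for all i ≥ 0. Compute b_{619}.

b_0 = 4,  b_1 = 12,  b_2 = 16,  b_3 = 10,  b_4 = 8,  b_5 = 0,  b_6 = 8,  b_7 = 8,  b_8 = 16,  b_9 = 6,  b_{10} = 4,  b_{11} = 10,  b_{12} = 14,  b_{13} = 6,  b_{14} = 2,  b_{15} = 8,  b_{16} = 10,  b_{17} = 0,  b_{18} = 10,  b_{19} = 10,  b_{20} = 2,  b_{21} = 12,  b_{22} = 14,  b_{23} = 8,  b_{24} = 4,  b_{25} = 12.
The sequence repeats with period 24.
So b_{619} = b_{0 + ((619-0) mod 24)} = b_{19} = 10.

10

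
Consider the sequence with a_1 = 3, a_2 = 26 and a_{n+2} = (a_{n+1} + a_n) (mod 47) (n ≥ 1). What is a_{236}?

We have a_1 = 3,  a_2 = 26,  a_3 = 29,  a_4 = 8,  a_5 = 37,  a_6 = 45,  a_7 = 35,  a_8 = 33,  a_9 = 21,  a_{10} = 7,  a_{11} = 28,  a_{12} = 35,  a_{13} = 16,  a_{14} = 4,  a_{15} = 20,  a_{16} = 24,  a_{17} = 44,  a_{18} = 21,  a_{19} = 18,  a_{20} = 39,  a_{21} = 10,  a_{22} = 2,  a_{23} = 12,  a_{24} = 14,  a_{25} = 26,  a_{26} = 40,  a_{27} = 19,  a_{28} = 12,  a_{29} = 31,  a_{30} = 43,  a_{31} = 27,  a_{32} = 23,  a_{33} = 3,  a_{34} = 26.
Since (a_{33}, a_{34}) = (a_1, a_2) = (3, 26) (two consecutive terms determine the rest), the sequence is periodic with period 32.
(236 - 1) mod 32 = 11, so a_{236} = a_{12} = 35.

35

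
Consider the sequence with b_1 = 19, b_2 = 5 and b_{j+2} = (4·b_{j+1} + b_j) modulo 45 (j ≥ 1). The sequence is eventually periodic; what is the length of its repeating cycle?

40

Computing terms: b_1 = 19, b_2 = 5, b_3 = 39, b_4 = 26, b_5 = 8, b_6 = 13, b_7 = 15, b_8 = 28, b_9 = 37, b_{10} = 41, b_{11} = 21, b_{12} = 35, b_{13} = 26, b_{14} = 4, b_{15} = 42, b_{16} = 37, b_{17} = 10, b_{18} = 32, b_{19} = 3, b_{20} = 44, b_{21} = 44, b_{22} = 40, b_{23} = 24, b_{24} = 1, b_{25} = 28, b_{26} = 23, b_{27} = 30, b_{28} = 8, b_{29} = 17, b_{30} = 31, b_{31} = 6, b_{32} = 10, b_{33} = 1, b_{34} = 14, b_{35} = 12, b_{36} = 17, b_{37} = 35, b_{38} = 22, b_{39} = 33, b_{40} = 19, b_{41} = 19, b_{42} = 5.
The sequence repeats with period 40.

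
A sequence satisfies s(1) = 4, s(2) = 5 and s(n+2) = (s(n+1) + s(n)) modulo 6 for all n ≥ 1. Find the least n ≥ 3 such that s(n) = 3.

3

Computing terms: s(1) = 4; s(2) = 5; s(3) = 3; s(4) = 2; s(5) = 5; s(6) = 1; s(7) = 0; s(8) = 1; s(9) = 1; s(10) = 2; s(11) = 3; s(12) = 5; s(13) = 2; s(14) = 1; s(15) = 3; s(16) = 4; s(17) = 1; s(18) = 5; s(19) = 0; s(20) = 5; s(21) = 5; s(22) = 4; s(23) = 3; s(24) = 1; s(25) = 4; s(26) = 5.
Since (s(25), s(26)) = (s(1), s(2)) = (4, 5) (two consecutive terms determine the rest), the sequence is periodic with period 24.
The value 3 first appears (with n ≥ 3) at s(3).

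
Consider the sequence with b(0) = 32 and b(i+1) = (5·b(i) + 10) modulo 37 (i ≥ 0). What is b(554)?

b(0) = 32; b(1) = 22; b(2) = 9; b(3) = 18; b(4) = 26; b(5) = 29; b(6) = 7; b(7) = 8; b(8) = 13; b(9) = 1; b(10) = 15; b(11) = 11; b(12) = 28; b(13) = 2; b(14) = 20; b(15) = 36; b(16) = 5; b(17) = 35; b(18) = 0; b(19) = 10; b(20) = 23; b(21) = 14; b(22) = 6; b(23) = 3; b(24) = 25; b(25) = 24; b(26) = 19; b(27) = 31; b(28) = 17; b(29) = 21; b(30) = 4; b(31) = 30; b(32) = 12; b(33) = 33; b(34) = 27; b(35) = 34; b(36) = 32.
The sequence repeats with period 36.
So b(554) = b(0 + ((554-0) mod 36)) = b(14) = 20.

20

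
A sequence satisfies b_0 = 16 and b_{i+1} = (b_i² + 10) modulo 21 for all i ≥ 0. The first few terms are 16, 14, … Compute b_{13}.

Computing terms: b_0 = 16,  b_1 = 14,  b_2 = 17,  b_3 = 5,  b_4 = 14.
Since b_4 = b_1 = 14, the sequence is eventually periodic: after a pre-period of length 1 it cycles with period 3.
For i ≥ 1, b_i depends only on (i - 1) mod 3. (13 - 1) mod 3 = 0, so b_{13} = b_1 = 14.

14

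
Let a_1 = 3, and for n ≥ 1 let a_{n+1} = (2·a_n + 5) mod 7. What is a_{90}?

a_1 = 3,  a_2 = 4,  a_3 = 6,  a_4 = 3.
The sequence repeats with period 3.
So a_{90} = a_{1 + ((90-1) mod 3)} = a_3 = 6.

6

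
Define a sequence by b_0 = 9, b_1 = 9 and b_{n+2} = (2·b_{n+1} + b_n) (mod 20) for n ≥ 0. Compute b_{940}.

13

We have b_0 = 9,  b_1 = 9,  b_2 = 7,  b_3 = 3,  b_4 = 13,  b_5 = 9,  b_6 = 11,  b_7 = 11,  b_8 = 13,  b_9 = 17,  b_{10} = 7,  b_{11} = 11,  b_{12} = 9,  b_{13} = 9.
The sequence repeats with period 12.
So b_{940} = b_{0 + ((940-0) mod 12)} = b_4 = 13.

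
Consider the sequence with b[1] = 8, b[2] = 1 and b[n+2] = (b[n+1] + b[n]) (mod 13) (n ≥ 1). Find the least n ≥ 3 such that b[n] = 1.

b[1] = 8, b[2] = 1, b[3] = 9, b[4] = 10, b[5] = 6, b[6] = 3, b[7] = 9, b[8] = 12, b[9] = 8, b[10] = 7, b[11] = 2, b[12] = 9, b[13] = 11, b[14] = 7, b[15] = 5, b[16] = 12, b[17] = 4, b[18] = 3, b[19] = 7, b[20] = 10, b[21] = 4, b[22] = 1, b[23] = 5, b[24] = 6, b[25] = 11, b[26] = 4, b[27] = 2, b[28] = 6, b[29] = 8, b[30] = 1.
Since (b[29], b[30]) = (b[1], b[2]) = (8, 1) (two consecutive terms determine the rest), the sequence is periodic with period 28.
The value 1 first appears (with n ≥ 3) at b[22].

22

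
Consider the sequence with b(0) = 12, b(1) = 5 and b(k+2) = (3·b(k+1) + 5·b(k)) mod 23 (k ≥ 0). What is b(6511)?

We have b(0) = 12; b(1) = 5; b(2) = 6; b(3) = 20; b(4) = 21; b(5) = 2; b(6) = 19; b(7) = 21; b(8) = 20; b(9) = 4; b(10) = 20; b(11) = 11; b(12) = 18; b(13) = 17; b(14) = 3; b(15) = 2; b(16) = 21; b(17) = 4; b(18) = 2; b(19) = 3; b(20) = 19; b(21) = 3; b(22) = 12; b(23) = 5.
The sequence repeats with period 22.
So b(6511) = b(0 + ((6511-0) mod 22)) = b(21) = 3.

3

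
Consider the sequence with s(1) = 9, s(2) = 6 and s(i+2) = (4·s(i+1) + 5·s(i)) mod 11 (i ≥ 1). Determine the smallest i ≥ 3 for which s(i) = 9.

4

We have s(1) = 9,  s(2) = 6,  s(3) = 3,  s(4) = 9,  s(5) = 7,  s(6) = 7,  s(7) = 8,  s(8) = 1,  s(9) = 0,  s(10) = 5,  s(11) = 9,  s(12) = 6.
The sequence repeats with period 10.
The value 9 first appears (with i ≥ 3) at s(4).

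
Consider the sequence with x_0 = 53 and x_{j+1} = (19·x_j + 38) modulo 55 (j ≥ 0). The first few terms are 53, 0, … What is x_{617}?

25

We have x_0 = 53; x_1 = 0; x_2 = 38; x_3 = 45; x_4 = 13; x_5 = 10; x_6 = 8; x_7 = 25; x_8 = 18; x_9 = 50; x_{10} = 53.
The sequence repeats with period 10.
(617 - 0) mod 10 = 7, so x_{617} = x_7 = 25.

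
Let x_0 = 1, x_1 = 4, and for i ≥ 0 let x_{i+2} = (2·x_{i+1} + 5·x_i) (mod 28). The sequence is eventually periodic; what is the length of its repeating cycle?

Computing terms: x_0 = 1,  x_1 = 4,  x_2 = 13,  x_3 = 18,  x_4 = 17,  x_5 = 12,  x_6 = 25,  x_7 = 26,  x_8 = 9,  x_9 = 8,  x_{10} = 5,  x_{11} = 22,  x_{12} = 13,  x_{13} = 24,  x_{14} = 1,  x_{15} = 10,  x_{16} = 25,  x_{17} = 16,  x_{18} = 17,  x_{19} = 2,  x_{20} = 5,  x_{21} = 20,  x_{22} = 9,  x_{23} = 6,  x_{24} = 1,  x_{25} = 4.
Since (x_{24}, x_{25}) = (x_0, x_1) = (1, 4) (two consecutive terms determine the rest), the sequence is periodic with period 24.

24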